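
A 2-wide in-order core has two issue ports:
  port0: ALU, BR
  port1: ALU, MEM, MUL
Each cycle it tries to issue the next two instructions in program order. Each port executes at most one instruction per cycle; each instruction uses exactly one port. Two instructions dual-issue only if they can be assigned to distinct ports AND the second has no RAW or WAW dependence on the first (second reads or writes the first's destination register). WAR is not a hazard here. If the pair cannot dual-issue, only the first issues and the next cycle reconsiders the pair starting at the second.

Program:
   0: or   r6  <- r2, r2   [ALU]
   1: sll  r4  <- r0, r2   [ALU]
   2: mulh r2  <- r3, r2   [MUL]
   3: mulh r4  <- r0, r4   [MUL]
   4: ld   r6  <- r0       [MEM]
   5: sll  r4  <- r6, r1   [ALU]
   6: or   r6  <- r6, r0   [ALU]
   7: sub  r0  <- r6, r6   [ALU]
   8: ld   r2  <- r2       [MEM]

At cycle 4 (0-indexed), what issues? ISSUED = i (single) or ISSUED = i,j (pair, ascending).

[0] i0,i1  or.ALU+sll.ALU  -- pair
[1] i2  mulh.MUL  -- no-port MUL/MUL
[2] i3  mulh.MUL  -- no-port MUL/MEM
[3] i4  ld.MEM  -- RAW r6
[4] i5,i6  sll.ALU+or.ALU  -- pair
[5] i7,i8  sub.ALU+ld.MEM  -- pair

ISSUED = 5,6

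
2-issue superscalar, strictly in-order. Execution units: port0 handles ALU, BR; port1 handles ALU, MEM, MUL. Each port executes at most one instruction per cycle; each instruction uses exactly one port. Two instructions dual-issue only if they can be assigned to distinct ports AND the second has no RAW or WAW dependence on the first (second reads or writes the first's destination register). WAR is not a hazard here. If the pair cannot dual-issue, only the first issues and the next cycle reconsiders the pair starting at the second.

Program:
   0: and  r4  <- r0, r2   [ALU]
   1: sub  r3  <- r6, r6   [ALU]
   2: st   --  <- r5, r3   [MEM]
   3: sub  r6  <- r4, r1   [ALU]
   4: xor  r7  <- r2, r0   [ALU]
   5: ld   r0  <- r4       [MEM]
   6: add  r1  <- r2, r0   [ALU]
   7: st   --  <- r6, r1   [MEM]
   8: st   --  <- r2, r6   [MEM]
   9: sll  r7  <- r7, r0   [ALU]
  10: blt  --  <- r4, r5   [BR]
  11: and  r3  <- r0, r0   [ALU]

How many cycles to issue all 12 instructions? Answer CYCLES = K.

c0: i0,i1 and.ALU sub.ALU  dual
c1: i2,i3 st.MEM sub.ALU  dual
c2: i4,i5 xor.ALU ld.MEM  dual
c3: i6 add.ALU  RAW r1
c4: i7 st.MEM  no-port MEM/MEM
c5: i8,i9 st.MEM sll.ALU  dual
c6: i10,i11 blt.BR and.ALU  dual

CYCLES = 7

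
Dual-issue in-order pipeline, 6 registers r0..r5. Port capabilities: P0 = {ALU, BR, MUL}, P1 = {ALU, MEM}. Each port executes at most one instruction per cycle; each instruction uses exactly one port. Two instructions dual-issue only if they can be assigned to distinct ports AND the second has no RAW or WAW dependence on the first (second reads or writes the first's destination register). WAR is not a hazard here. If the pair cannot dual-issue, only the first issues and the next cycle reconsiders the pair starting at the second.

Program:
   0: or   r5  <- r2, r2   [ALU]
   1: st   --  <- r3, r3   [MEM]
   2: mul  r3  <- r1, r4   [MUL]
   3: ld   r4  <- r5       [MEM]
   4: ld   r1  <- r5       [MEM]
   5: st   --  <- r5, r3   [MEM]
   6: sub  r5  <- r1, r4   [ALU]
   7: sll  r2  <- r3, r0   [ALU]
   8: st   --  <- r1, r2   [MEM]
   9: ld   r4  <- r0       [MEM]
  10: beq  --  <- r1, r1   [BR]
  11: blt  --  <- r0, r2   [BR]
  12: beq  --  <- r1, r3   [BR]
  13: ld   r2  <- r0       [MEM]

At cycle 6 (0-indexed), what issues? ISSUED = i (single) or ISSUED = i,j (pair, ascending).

  cy0 -> i0&i1 (or/st) 2-wide
  cy1 -> i2&i3 (mul/ld) 2-wide
  cy2 -> i4 (ld) no-port MEM/MEM
  cy3 -> i5&i6 (st/sub) 2-wide
  cy4 -> i7 (sll) RAW r2
  cy5 -> i8 (st) no-port MEM/MEM
  cy6 -> i9&i10 (ld/beq) 2-wide
  cy7 -> i11 (blt) no-port BR/BR
  cy8 -> i12&i13 (beq/ld) 2-wide

ISSUED = 9,10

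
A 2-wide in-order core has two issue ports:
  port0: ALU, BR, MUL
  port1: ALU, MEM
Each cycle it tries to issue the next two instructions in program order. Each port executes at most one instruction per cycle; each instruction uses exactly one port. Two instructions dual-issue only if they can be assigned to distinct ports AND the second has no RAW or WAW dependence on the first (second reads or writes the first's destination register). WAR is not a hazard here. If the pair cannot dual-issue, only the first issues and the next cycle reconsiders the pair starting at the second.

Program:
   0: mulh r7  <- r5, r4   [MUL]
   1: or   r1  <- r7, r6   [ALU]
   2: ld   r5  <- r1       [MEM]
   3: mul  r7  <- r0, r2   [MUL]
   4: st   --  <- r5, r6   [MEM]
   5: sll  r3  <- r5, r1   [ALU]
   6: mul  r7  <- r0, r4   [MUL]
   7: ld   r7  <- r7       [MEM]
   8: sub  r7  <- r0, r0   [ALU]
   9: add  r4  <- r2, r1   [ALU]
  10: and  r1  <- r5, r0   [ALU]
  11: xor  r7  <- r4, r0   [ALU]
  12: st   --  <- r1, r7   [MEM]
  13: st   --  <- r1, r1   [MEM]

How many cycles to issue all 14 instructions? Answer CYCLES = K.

CYCLES = 10

c0: i0 mulh  RAW r7
c1: i1 or  RAW r1
c2: i2,i3 ld+mul  pair
c3: i4,i5 st+sll  pair
c4: i6 mul  RAW+WAW r7
c5: i7 ld  WAW r7
c6: i8,i9 sub+add  pair
c7: i10,i11 and+xor  pair
c8: i12 st  no-port MEM/MEM
c9: i13 st  tail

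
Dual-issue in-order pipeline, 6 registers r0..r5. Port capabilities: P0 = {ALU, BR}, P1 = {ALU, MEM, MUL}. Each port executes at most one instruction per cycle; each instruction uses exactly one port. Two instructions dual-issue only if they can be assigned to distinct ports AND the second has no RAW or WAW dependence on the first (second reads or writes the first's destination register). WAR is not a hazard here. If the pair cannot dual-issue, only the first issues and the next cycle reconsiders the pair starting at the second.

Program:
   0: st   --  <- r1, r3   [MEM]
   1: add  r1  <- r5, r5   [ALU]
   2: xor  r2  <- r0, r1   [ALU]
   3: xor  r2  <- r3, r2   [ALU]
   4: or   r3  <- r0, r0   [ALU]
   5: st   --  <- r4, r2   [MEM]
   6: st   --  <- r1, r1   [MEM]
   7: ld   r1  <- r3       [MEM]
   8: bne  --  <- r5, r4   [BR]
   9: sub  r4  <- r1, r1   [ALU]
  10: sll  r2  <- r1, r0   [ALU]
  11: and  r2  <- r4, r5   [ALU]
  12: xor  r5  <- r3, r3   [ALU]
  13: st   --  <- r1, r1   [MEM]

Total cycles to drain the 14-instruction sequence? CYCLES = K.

CYCLES = 9

  cy0 -> i0+i1 (st.MEM add.ALU) dual
  cy1 -> i2 (xor.ALU) RAW+WAW r2
  cy2 -> i3+i4 (xor.ALU or.ALU) dual
  cy3 -> i5 (st.MEM) no-port MEM/MEM
  cy4 -> i6 (st.MEM) no-port MEM/MEM
  cy5 -> i7+i8 (ld.MEM bne.BR) dual
  cy6 -> i9+i10 (sub.ALU sll.ALU) dual
  cy7 -> i11+i12 (and.ALU xor.ALU) dual
  cy8 -> i13 (st.MEM) tail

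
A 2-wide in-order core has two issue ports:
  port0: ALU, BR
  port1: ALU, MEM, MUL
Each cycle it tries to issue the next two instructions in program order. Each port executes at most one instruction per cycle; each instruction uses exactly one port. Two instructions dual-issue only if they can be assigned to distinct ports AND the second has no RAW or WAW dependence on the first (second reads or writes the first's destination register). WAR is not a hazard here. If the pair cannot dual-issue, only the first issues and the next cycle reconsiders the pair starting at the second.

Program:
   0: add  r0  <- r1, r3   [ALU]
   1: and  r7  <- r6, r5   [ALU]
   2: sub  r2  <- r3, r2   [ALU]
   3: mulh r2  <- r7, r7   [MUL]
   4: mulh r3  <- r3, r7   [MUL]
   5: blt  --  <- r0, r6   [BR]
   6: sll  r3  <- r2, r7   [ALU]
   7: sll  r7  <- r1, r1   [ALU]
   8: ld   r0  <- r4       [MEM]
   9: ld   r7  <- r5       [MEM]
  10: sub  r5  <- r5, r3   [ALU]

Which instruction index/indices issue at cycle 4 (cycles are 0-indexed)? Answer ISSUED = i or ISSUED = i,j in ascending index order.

[0] i0,i1  add and  -- dual
[1] i2  sub  -- WAW r2
[2] i3  mulh  -- no-port MUL/MUL
[3] i4,i5  mulh blt  -- dual
[4] i6,i7  sll sll  -- dual
[5] i8  ld  -- no-port MEM/MEM
[6] i9,i10  ld sub  -- dual

ISSUED = 6,7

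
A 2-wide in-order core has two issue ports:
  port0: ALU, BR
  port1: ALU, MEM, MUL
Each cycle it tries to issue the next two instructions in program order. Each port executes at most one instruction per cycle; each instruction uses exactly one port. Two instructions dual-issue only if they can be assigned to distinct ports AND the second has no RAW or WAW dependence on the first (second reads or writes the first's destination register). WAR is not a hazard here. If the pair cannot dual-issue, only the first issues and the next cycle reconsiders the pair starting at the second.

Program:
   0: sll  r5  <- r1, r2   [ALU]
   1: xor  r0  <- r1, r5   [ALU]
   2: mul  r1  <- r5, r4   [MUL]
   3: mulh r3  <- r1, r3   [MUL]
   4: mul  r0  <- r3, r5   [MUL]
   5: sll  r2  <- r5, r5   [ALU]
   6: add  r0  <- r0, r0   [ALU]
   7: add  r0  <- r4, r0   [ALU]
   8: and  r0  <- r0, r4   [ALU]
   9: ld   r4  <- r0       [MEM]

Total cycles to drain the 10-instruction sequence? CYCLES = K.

CYCLES = 8

0. sll.ALU @i0  | RAW r5
1. xor.ALU mul.MUL @i1&i2  | 2-wide
2. mulh.MUL @i3  | no-port MUL/MUL
3. mul.MUL sll.ALU @i4&i5  | 2-wide
4. add.ALU @i6  | RAW+WAW r0
5. add.ALU @i7  | RAW+WAW r0
6. and.ALU @i8  | RAW r0
7. ld.MEM @i9  | tail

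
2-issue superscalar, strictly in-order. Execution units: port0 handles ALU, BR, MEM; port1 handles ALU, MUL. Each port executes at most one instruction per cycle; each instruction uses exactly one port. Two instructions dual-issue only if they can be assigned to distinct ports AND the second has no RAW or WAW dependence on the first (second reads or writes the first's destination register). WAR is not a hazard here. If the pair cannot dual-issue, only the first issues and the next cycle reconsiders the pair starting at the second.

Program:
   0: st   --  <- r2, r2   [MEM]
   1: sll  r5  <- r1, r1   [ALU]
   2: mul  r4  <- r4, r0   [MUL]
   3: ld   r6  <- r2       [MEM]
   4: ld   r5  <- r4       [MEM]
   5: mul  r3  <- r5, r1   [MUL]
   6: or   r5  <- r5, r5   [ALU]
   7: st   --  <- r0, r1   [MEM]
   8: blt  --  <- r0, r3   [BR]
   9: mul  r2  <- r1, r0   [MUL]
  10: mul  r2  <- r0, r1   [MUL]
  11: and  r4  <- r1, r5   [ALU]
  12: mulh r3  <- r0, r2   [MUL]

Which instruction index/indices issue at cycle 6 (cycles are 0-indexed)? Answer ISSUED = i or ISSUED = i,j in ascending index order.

#0 head=0: st+sll i0/i1 dual
#1 head=2: mul+ld i2/i3 dual
#2 head=4: ld i4 RAW r5
#3 head=5: mul+or i5/i6 dual
#4 head=7: st i7 no-port MEM/BR
#5 head=8: blt+mul i8/i9 dual
#6 head=10: mul+and i10/i11 dual
#7 head=12: mulh i12 tail

ISSUED = 10,11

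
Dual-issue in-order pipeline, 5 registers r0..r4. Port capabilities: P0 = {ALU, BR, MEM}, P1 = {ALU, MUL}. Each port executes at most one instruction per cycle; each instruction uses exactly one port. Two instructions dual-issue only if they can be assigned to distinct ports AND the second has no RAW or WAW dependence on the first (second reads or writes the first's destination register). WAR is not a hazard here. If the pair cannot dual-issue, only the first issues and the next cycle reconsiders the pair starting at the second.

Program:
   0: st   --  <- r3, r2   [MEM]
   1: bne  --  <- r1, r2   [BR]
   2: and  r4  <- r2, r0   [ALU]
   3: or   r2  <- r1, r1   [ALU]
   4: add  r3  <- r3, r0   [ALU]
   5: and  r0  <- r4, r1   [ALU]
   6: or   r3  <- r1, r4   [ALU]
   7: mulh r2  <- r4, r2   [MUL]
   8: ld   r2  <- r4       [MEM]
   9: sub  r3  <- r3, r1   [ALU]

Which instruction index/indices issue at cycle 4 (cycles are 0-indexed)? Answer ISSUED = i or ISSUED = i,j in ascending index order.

ISSUED = 7

  cy0 -> i0 (st.MEM) no-port MEM/BR
  cy1 -> i1,i2 (bne.BR;and.ALU) pair
  cy2 -> i3,i4 (or.ALU;add.ALU) pair
  cy3 -> i5,i6 (and.ALU;or.ALU) pair
  cy4 -> i7 (mulh.MUL) WAW r2
  cy5 -> i8,i9 (ld.MEM;sub.ALU) pair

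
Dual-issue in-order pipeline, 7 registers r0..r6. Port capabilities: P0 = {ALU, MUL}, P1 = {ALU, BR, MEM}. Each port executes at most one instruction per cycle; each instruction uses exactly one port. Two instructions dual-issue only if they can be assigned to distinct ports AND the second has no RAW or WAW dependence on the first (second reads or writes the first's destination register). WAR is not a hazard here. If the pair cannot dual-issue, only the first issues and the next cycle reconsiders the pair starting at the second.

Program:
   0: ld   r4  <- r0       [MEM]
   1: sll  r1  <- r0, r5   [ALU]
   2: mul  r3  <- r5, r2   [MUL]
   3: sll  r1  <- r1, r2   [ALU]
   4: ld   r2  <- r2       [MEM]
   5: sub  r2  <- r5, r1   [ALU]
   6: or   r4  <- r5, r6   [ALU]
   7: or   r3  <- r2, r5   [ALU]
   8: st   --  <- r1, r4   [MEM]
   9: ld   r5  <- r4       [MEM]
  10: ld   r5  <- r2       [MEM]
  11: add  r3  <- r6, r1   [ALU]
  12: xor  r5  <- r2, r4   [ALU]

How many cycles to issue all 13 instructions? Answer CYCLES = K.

CYCLES = 8

#0 head=0: ld/sll i0,i1 dual
#1 head=2: mul/sll i2,i3 dual
#2 head=4: ld i4 WAW r2
#3 head=5: sub/or i5,i6 dual
#4 head=7: or/st i7,i8 dual
#5 head=9: ld i9 no-port MEM/MEM
#6 head=10: ld/add i10,i11 dual
#7 head=12: xor i12 tail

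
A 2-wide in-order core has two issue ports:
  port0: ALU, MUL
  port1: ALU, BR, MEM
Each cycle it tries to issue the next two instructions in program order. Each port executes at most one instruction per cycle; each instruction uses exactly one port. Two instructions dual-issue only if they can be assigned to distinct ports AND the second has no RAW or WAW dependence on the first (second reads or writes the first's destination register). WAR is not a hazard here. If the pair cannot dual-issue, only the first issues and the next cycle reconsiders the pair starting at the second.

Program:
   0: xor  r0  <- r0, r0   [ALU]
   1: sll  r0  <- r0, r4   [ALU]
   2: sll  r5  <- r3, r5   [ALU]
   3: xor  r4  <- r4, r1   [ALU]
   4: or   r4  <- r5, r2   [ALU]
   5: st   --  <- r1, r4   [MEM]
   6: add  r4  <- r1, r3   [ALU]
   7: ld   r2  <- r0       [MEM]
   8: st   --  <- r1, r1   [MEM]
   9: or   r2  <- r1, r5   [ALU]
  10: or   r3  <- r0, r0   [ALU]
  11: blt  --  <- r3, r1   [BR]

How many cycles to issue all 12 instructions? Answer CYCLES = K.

CYCLES = 9

0. xor @i0  | RAW+WAW r0
1. sll;sll @i1,i2  | 2-wide
2. xor @i3  | WAW r4
3. or @i4  | RAW r4
4. st;add @i5,i6  | 2-wide
5. ld @i7  | no-port MEM/MEM
6. st;or @i8,i9  | 2-wide
7. or @i10  | RAW r3
8. blt @i11  | tail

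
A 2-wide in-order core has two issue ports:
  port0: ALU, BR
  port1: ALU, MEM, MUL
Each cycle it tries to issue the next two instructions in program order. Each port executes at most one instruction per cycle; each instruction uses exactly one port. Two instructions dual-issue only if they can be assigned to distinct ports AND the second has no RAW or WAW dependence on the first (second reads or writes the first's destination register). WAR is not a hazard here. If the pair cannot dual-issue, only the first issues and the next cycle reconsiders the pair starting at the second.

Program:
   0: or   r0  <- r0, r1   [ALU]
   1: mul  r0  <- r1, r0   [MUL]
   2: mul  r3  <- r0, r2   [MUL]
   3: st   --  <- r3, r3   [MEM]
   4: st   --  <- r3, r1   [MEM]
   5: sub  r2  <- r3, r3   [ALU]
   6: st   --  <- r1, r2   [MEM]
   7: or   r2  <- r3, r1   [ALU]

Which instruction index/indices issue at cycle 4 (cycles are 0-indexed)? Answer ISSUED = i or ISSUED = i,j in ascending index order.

ISSUED = 4,5

t=0 i0:or.ALU ; RAW+WAW r0
t=1 i1:mul.MUL ; no-port MUL/MUL
t=2 i2:mul.MUL ; no-port MUL/MEM
t=3 i3:st.MEM ; no-port MEM/MEM
t=4 i4/i5:st.MEM+sub.ALU ; dual
t=5 i6/i7:st.MEM+or.ALU ; dual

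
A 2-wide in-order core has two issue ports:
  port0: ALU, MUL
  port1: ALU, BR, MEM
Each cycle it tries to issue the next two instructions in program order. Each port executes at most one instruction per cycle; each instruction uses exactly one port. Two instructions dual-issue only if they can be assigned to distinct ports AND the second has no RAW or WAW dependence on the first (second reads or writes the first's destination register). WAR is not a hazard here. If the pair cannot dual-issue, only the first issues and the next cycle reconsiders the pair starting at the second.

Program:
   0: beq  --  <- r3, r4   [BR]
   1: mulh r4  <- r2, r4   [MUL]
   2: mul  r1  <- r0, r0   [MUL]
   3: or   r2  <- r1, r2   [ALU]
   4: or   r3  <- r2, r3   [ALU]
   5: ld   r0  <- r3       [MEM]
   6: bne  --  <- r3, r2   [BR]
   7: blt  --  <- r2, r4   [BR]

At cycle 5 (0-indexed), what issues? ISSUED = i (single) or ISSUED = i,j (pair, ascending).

0. beq.BR mulh.MUL @i0,i1  | pair
1. mul.MUL @i2  | RAW r1
2. or.ALU @i3  | RAW r2
3. or.ALU @i4  | RAW r3
4. ld.MEM @i5  | no-port MEM/BR
5. bne.BR @i6  | no-port BR/BR
6. blt.BR @i7  | tail

ISSUED = 6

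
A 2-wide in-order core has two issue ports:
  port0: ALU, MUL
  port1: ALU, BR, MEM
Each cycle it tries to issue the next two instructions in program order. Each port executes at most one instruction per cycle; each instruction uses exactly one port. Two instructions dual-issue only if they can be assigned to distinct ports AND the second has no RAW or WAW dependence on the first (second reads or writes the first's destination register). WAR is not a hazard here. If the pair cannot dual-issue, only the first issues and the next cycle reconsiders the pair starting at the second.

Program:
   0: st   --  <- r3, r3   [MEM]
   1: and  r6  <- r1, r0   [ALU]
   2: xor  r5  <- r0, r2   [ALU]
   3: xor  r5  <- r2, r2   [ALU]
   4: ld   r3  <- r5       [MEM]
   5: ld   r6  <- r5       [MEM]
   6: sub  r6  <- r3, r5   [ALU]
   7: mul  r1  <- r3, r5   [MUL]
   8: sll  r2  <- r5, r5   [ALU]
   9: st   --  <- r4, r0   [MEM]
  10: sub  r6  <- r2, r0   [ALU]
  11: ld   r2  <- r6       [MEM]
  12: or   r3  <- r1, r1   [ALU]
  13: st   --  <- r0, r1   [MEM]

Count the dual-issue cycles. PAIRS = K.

PAIRS = 4

t=0 i0+i1:st.MEM+and.ALU ; pair
t=1 i2:xor.ALU ; WAW r5
t=2 i3:xor.ALU ; RAW r5
t=3 i4:ld.MEM ; no-port MEM/MEM
t=4 i5:ld.MEM ; WAW r6
t=5 i6+i7:sub.ALU+mul.MUL ; pair
t=6 i8+i9:sll.ALU+st.MEM ; pair
t=7 i10:sub.ALU ; RAW r6
t=8 i11+i12:ld.MEM+or.ALU ; pair
t=9 i13:st.MEM ; tail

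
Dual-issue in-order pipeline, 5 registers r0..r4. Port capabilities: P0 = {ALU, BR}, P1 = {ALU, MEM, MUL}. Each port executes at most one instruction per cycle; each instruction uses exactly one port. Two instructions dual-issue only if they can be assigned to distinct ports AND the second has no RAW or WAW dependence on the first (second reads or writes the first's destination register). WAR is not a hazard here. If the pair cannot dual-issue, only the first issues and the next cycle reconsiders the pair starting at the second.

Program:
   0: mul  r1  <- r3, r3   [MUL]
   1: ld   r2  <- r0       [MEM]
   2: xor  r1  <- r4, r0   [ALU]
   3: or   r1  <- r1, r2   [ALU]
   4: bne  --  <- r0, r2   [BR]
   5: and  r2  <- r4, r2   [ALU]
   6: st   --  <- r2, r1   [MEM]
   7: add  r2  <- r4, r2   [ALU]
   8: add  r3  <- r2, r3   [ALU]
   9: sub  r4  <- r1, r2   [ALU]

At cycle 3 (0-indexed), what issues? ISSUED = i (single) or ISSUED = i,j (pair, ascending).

ISSUED = 5

  cy0 -> i0 (mul) no-port MUL/MEM
  cy1 -> i1+i2 (ld;xor) dual
  cy2 -> i3+i4 (or;bne) dual
  cy3 -> i5 (and) RAW r2
  cy4 -> i6+i7 (st;add) dual
  cy5 -> i8+i9 (add;sub) dual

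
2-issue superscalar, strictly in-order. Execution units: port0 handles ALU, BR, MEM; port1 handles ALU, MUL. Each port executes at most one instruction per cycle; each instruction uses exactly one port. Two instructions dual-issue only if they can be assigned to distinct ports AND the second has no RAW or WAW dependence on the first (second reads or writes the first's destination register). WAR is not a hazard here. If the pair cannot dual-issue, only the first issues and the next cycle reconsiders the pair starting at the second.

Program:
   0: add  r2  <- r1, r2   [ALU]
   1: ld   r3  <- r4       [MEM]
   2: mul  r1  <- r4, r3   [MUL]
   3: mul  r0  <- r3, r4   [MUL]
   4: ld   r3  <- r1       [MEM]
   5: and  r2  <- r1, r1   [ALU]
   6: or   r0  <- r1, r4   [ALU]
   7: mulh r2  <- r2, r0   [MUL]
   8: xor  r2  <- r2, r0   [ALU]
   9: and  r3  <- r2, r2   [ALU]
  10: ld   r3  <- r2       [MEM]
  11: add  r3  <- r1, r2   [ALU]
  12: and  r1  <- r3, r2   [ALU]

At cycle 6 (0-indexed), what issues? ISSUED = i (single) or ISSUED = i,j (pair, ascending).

ISSUED = 9

0. add.ALU ld.MEM @i0,i1  | pair
1. mul.MUL @i2  | no-port MUL/MUL
2. mul.MUL ld.MEM @i3,i4  | pair
3. and.ALU or.ALU @i5,i6  | pair
4. mulh.MUL @i7  | RAW+WAW r2
5. xor.ALU @i8  | RAW r2
6. and.ALU @i9  | WAW r3
7. ld.MEM @i10  | WAW r3
8. add.ALU @i11  | RAW r3
9. and.ALU @i12  | tail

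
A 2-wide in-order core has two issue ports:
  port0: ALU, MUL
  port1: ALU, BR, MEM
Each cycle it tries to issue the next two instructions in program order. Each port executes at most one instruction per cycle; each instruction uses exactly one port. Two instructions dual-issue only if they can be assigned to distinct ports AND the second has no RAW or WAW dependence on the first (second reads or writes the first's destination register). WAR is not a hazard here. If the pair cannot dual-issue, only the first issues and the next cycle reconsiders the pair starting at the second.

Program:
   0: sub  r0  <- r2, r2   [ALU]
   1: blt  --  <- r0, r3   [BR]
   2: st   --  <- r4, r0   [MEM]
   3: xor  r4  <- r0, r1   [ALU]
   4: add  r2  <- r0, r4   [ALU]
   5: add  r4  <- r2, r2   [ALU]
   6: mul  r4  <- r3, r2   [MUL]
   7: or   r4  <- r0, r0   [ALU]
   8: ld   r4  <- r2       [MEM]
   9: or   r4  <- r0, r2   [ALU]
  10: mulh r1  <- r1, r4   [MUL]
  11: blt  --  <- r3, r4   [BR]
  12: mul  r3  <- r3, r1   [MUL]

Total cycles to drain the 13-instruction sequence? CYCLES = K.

  cy0 -> i0 (sub.ALU) RAW r0
  cy1 -> i1 (blt.BR) no-port BR/MEM
  cy2 -> i2&i3 (st.MEM+xor.ALU) 2-wide
  cy3 -> i4 (add.ALU) RAW r2
  cy4 -> i5 (add.ALU) WAW r4
  cy5 -> i6 (mul.MUL) WAW r4
  cy6 -> i7 (or.ALU) WAW r4
  cy7 -> i8 (ld.MEM) WAW r4
  cy8 -> i9 (or.ALU) RAW r4
  cy9 -> i10&i11 (mulh.MUL+blt.BR) 2-wide
  cy10 -> i12 (mul.MUL) tail

CYCLES = 11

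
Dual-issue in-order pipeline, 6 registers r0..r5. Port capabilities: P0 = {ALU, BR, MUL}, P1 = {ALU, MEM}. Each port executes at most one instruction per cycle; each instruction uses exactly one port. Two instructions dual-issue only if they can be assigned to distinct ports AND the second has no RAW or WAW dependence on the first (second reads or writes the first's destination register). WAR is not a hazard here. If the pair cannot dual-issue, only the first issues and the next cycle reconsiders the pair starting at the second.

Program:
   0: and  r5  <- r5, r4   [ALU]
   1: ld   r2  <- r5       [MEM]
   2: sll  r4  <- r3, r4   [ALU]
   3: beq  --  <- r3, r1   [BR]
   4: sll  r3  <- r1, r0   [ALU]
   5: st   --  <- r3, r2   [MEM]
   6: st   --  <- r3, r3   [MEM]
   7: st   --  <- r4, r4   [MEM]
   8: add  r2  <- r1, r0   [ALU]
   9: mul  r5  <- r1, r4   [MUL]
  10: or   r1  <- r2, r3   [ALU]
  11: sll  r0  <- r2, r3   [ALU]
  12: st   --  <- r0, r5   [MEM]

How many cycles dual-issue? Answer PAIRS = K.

[0] i0  and.ALU  -- RAW r5
[1] i1+i2  ld.MEM sll.ALU  -- dual
[2] i3+i4  beq.BR sll.ALU  -- dual
[3] i5  st.MEM  -- no-port MEM/MEM
[4] i6  st.MEM  -- no-port MEM/MEM
[5] i7+i8  st.MEM add.ALU  -- dual
[6] i9+i10  mul.MUL or.ALU  -- dual
[7] i11  sll.ALU  -- RAW r0
[8] i12  st.MEM  -- tail

PAIRS = 4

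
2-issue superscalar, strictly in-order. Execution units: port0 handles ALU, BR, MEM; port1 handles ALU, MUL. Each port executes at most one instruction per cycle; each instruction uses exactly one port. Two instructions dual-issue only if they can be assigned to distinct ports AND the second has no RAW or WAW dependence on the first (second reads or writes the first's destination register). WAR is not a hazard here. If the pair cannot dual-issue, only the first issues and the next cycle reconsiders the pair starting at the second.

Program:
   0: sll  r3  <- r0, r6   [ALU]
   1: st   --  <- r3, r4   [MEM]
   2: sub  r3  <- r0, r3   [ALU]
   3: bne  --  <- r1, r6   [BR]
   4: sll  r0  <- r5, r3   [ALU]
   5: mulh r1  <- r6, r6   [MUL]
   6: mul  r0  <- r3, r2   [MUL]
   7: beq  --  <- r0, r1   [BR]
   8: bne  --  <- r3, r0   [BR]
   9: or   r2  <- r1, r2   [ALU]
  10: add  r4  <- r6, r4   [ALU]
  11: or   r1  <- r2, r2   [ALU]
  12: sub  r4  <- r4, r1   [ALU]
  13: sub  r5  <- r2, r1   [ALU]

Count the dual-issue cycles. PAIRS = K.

#0 head=0: sll i0 RAW r3
#1 head=1: st sub i1,i2 dual
#2 head=3: bne sll i3,i4 dual
#3 head=5: mulh i5 no-port MUL/MUL
#4 head=6: mul i6 RAW r0
#5 head=7: beq i7 no-port BR/BR
#6 head=8: bne or i8,i9 dual
#7 head=10: add or i10,i11 dual
#8 head=12: sub sub i12,i13 dual

PAIRS = 5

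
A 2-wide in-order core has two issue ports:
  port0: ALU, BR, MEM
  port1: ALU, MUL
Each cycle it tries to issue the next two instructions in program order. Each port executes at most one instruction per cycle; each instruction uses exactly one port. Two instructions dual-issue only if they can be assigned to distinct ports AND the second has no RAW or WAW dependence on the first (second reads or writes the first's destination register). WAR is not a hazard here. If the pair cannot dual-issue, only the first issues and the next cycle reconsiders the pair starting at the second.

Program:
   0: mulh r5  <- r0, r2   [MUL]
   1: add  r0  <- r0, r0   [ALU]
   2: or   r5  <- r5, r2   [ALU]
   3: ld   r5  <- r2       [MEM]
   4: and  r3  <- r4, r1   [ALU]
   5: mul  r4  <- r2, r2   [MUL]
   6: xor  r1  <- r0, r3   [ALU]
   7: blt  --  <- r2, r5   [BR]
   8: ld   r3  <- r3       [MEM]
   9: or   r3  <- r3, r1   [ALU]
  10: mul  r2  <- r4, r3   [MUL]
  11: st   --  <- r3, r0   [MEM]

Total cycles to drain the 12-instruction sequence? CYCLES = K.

t=0 i0,i1:mulh.MUL add.ALU ; dual
t=1 i2:or.ALU ; WAW r5
t=2 i3,i4:ld.MEM and.ALU ; dual
t=3 i5,i6:mul.MUL xor.ALU ; dual
t=4 i7:blt.BR ; no-port BR/MEM
t=5 i8:ld.MEM ; RAW+WAW r3
t=6 i9:or.ALU ; RAW r3
t=7 i10,i11:mul.MUL st.MEM ; dual

CYCLES = 8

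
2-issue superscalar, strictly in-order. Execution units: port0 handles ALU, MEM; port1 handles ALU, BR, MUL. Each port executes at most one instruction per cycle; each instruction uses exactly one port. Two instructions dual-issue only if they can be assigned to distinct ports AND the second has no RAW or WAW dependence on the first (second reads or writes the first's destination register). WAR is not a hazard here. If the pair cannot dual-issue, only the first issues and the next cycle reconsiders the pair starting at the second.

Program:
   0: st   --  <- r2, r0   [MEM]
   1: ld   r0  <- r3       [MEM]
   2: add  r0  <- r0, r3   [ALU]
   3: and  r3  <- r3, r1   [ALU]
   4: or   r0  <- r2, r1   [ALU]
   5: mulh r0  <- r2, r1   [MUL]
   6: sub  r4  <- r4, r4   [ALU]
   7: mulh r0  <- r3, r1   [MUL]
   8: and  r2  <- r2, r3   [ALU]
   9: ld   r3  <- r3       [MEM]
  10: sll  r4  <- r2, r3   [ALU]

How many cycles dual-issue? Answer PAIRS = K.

c0: i0 st  no-port MEM/MEM
c1: i1 ld  RAW+WAW r0
c2: i2/i3 add+and  pair
c3: i4 or  WAW r0
c4: i5/i6 mulh+sub  pair
c5: i7/i8 mulh+and  pair
c6: i9 ld  RAW r3
c7: i10 sll  tail

PAIRS = 3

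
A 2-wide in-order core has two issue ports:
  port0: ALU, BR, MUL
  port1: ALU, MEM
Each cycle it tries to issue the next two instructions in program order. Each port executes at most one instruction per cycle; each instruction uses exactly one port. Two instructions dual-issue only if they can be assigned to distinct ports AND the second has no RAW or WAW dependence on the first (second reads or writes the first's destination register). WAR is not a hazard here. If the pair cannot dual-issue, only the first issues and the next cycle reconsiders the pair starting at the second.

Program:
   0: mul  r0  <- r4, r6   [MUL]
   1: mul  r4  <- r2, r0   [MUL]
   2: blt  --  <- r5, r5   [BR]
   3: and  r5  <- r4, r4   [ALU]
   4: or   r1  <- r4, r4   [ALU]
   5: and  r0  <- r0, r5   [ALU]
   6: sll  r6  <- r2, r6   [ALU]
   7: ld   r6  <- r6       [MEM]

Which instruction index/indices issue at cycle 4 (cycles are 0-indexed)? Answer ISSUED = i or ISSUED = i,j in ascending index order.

[0] i0  mul  -- no-port MUL/MUL
[1] i1  mul  -- no-port MUL/BR
[2] i2+i3  blt/and  -- 2-wide
[3] i4+i5  or/and  -- 2-wide
[4] i6  sll  -- RAW+WAW r6
[5] i7  ld  -- tail

ISSUED = 6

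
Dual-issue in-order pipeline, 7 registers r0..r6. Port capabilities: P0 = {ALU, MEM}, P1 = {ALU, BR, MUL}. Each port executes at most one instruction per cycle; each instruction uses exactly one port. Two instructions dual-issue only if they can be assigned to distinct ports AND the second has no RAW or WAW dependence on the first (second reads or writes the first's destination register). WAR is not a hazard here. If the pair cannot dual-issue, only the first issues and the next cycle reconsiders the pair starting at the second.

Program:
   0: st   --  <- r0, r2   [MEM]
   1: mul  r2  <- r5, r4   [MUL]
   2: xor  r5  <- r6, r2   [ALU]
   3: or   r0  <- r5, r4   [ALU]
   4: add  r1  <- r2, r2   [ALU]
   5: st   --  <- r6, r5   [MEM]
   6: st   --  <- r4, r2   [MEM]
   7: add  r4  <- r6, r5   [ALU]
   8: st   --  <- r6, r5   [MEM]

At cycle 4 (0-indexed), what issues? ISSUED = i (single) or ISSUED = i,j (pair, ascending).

t=0 i0,i1:st.MEM+mul.MUL ; pair
t=1 i2:xor.ALU ; RAW r5
t=2 i3,i4:or.ALU+add.ALU ; pair
t=3 i5:st.MEM ; no-port MEM/MEM
t=4 i6,i7:st.MEM+add.ALU ; pair
t=5 i8:st.MEM ; tail

ISSUED = 6,7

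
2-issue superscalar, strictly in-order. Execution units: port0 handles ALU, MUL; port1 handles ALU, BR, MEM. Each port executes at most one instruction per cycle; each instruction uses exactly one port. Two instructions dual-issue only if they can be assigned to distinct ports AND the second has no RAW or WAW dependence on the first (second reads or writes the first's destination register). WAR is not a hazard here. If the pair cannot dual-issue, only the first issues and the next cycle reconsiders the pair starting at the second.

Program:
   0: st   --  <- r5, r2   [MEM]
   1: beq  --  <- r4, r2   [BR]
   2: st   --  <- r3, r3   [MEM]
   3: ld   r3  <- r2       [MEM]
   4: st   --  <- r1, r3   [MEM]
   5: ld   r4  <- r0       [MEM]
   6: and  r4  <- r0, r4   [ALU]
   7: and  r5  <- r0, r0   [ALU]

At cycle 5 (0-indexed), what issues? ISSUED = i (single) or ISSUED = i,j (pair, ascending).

#0 head=0: st i0 no-port MEM/BR
#1 head=1: beq i1 no-port BR/MEM
#2 head=2: st i2 no-port MEM/MEM
#3 head=3: ld i3 no-port MEM/MEM
#4 head=4: st i4 no-port MEM/MEM
#5 head=5: ld i5 RAW+WAW r4
#6 head=6: and;and i6,i7 pair

ISSUED = 5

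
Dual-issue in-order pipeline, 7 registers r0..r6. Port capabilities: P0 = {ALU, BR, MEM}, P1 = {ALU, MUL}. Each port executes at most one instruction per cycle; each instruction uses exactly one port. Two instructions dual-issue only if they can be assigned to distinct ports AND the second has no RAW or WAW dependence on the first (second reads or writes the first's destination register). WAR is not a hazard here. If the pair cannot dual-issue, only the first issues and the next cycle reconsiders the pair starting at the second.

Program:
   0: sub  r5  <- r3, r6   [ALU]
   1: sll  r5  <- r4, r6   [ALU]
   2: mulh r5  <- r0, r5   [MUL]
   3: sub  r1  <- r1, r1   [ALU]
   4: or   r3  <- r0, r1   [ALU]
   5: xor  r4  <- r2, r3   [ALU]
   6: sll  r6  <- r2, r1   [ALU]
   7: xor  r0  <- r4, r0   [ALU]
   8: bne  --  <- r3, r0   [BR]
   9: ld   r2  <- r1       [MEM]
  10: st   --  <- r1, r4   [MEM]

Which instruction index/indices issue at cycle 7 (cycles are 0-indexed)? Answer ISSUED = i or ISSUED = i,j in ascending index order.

ISSUED = 9

#0 head=0: sub i0 WAW r5
#1 head=1: sll i1 RAW+WAW r5
#2 head=2: mulh/sub i2+i3 dual
#3 head=4: or i4 RAW r3
#4 head=5: xor/sll i5+i6 dual
#5 head=7: xor i7 RAW r0
#6 head=8: bne i8 no-port BR/MEM
#7 head=9: ld i9 no-port MEM/MEM
#8 head=10: st i10 tail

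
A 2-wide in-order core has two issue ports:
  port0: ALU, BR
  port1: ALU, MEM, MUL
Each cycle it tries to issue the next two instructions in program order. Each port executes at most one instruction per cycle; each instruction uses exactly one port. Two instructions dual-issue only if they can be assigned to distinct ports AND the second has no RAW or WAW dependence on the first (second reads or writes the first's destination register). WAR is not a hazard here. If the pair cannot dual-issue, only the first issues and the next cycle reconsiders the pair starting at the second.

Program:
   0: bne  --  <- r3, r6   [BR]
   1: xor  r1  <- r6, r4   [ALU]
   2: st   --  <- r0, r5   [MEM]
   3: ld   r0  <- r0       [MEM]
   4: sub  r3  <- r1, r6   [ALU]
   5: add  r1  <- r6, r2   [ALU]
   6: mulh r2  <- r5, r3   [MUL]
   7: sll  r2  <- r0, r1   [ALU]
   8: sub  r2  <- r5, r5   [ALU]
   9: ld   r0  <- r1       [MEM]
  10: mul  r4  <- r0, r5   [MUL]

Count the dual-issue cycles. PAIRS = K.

PAIRS = 4

[0] i0+i1  bne.BR+xor.ALU  -- pair
[1] i2  st.MEM  -- no-port MEM/MEM
[2] i3+i4  ld.MEM+sub.ALU  -- pair
[3] i5+i6  add.ALU+mulh.MUL  -- pair
[4] i7  sll.ALU  -- WAW r2
[5] i8+i9  sub.ALU+ld.MEM  -- pair
[6] i10  mul.MUL  -- tail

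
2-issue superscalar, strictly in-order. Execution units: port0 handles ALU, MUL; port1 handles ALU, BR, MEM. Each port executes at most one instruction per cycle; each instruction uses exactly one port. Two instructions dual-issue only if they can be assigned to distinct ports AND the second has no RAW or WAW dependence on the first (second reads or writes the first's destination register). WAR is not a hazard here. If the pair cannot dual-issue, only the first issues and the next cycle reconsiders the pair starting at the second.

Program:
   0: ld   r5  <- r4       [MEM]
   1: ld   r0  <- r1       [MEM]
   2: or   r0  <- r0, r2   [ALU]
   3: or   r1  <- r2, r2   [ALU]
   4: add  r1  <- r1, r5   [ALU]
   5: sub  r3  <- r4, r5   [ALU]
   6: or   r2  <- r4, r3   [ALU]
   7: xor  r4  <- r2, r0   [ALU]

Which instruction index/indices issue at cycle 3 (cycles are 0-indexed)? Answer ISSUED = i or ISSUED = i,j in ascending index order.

ISSUED = 4,5

t=0 i0:ld ; no-port MEM/MEM
t=1 i1:ld ; RAW+WAW r0
t=2 i2&i3:or/or ; 2-wide
t=3 i4&i5:add/sub ; 2-wide
t=4 i6:or ; RAW r2
t=5 i7:xor ; tail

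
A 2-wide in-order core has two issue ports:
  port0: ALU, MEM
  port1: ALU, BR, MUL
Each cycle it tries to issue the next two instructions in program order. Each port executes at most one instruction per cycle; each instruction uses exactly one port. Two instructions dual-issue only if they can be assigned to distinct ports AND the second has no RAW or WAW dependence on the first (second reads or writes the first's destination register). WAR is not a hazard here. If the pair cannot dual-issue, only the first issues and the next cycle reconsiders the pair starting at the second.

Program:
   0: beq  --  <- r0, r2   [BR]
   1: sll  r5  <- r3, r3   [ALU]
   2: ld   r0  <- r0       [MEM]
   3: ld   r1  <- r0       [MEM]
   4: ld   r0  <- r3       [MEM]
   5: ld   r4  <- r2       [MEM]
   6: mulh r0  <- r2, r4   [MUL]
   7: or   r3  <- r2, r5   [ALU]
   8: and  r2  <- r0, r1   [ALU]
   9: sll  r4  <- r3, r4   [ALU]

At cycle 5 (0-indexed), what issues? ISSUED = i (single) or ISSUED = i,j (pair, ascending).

ISSUED = 6,7

0. beq.BR/sll.ALU @i0&i1  | 2-wide
1. ld.MEM @i2  | no-port MEM/MEM
2. ld.MEM @i3  | no-port MEM/MEM
3. ld.MEM @i4  | no-port MEM/MEM
4. ld.MEM @i5  | RAW r4
5. mulh.MUL/or.ALU @i6&i7  | 2-wide
6. and.ALU/sll.ALU @i8&i9  | 2-wide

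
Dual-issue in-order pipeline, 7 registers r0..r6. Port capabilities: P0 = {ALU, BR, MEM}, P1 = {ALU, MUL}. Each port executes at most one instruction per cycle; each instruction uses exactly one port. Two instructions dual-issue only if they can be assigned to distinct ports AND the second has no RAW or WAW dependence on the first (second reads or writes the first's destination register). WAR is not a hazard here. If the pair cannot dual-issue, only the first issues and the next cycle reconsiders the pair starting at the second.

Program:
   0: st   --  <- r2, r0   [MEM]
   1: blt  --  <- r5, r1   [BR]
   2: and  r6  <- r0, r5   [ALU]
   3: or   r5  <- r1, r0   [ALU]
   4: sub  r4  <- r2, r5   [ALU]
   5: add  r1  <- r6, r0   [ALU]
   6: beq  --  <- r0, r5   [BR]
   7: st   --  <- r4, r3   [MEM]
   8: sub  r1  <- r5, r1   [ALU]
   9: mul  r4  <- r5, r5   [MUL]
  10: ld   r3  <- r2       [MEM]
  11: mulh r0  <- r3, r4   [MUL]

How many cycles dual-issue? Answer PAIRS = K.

[0] i0  st.MEM  -- no-port MEM/BR
[1] i1&i2  blt.BR and.ALU  -- dual
[2] i3  or.ALU  -- RAW r5
[3] i4&i5  sub.ALU add.ALU  -- dual
[4] i6  beq.BR  -- no-port BR/MEM
[5] i7&i8  st.MEM sub.ALU  -- dual
[6] i9&i10  mul.MUL ld.MEM  -- dual
[7] i11  mulh.MUL  -- tail

PAIRS = 4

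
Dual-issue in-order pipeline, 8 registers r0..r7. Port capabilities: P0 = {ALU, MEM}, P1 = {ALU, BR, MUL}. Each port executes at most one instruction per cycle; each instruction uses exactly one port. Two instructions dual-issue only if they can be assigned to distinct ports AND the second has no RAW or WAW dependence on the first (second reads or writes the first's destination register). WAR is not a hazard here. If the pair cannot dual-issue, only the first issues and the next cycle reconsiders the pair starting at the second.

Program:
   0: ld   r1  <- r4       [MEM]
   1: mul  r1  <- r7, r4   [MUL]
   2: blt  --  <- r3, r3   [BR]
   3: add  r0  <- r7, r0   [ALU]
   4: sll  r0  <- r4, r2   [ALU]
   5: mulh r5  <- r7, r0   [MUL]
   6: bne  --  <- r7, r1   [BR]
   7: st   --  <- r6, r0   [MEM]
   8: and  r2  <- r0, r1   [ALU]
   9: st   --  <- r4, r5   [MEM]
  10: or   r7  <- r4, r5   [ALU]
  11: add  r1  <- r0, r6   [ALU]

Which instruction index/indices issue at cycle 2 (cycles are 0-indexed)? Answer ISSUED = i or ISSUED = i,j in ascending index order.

ISSUED = 2,3

#0 head=0: ld.MEM i0 WAW r1
#1 head=1: mul.MUL i1 no-port MUL/BR
#2 head=2: blt.BR+add.ALU i2/i3 dual
#3 head=4: sll.ALU i4 RAW r0
#4 head=5: mulh.MUL i5 no-port MUL/BR
#5 head=6: bne.BR+st.MEM i6/i7 dual
#6 head=8: and.ALU+st.MEM i8/i9 dual
#7 head=10: or.ALU+add.ALU i10/i11 dual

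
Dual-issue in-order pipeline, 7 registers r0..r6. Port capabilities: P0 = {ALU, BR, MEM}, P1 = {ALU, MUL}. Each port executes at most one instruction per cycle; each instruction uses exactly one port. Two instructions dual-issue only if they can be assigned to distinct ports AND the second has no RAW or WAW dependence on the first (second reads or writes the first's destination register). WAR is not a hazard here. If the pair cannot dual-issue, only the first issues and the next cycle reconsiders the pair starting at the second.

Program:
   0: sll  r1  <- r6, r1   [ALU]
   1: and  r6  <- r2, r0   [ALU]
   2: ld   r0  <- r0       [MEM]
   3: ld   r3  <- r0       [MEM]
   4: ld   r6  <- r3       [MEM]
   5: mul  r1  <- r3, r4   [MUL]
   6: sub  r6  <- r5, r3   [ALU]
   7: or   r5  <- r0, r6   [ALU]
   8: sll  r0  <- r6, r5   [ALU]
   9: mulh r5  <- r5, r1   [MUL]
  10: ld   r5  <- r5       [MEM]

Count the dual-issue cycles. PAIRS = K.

PAIRS = 3

  cy0 -> i0/i1 (sll/and) dual
  cy1 -> i2 (ld) no-port MEM/MEM
  cy2 -> i3 (ld) no-port MEM/MEM
  cy3 -> i4/i5 (ld/mul) dual
  cy4 -> i6 (sub) RAW r6
  cy5 -> i7 (or) RAW r5
  cy6 -> i8/i9 (sll/mulh) dual
  cy7 -> i10 (ld) tail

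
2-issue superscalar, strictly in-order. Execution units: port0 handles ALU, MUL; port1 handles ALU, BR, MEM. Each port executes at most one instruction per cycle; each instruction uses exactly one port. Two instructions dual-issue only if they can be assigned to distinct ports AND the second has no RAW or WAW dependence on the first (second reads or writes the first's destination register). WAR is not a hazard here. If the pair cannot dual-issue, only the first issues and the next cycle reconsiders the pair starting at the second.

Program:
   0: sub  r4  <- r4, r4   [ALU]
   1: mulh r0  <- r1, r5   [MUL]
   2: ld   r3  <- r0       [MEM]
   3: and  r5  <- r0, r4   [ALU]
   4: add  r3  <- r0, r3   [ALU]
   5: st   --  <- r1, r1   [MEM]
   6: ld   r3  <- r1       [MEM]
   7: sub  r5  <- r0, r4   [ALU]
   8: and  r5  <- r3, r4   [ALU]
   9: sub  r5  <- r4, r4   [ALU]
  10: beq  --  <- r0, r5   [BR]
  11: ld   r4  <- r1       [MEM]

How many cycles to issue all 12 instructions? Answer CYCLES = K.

[0] i0/i1  sub.ALU+mulh.MUL  -- dual
[1] i2/i3  ld.MEM+and.ALU  -- dual
[2] i4/i5  add.ALU+st.MEM  -- dual
[3] i6/i7  ld.MEM+sub.ALU  -- dual
[4] i8  and.ALU  -- WAW r5
[5] i9  sub.ALU  -- RAW r5
[6] i10  beq.BR  -- no-port BR/MEM
[7] i11  ld.MEM  -- tail

CYCLES = 8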